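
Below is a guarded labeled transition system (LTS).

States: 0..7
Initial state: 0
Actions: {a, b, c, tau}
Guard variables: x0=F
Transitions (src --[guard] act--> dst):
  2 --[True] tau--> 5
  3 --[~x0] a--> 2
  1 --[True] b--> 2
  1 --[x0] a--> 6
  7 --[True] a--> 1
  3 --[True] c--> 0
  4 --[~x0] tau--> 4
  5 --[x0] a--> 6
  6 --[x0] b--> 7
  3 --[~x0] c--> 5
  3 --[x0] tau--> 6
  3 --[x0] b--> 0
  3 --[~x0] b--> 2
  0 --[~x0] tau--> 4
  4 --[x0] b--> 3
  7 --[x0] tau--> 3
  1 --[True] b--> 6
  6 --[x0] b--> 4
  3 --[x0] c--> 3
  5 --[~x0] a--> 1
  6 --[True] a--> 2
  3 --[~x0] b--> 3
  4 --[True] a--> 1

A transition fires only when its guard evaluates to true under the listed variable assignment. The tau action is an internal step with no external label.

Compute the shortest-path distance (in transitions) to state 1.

BFS to 1:
  L0 = {0}
  L1 = {4}
  L2 = {1}
first hit 1 at d=2 via tau·a

Answer: 2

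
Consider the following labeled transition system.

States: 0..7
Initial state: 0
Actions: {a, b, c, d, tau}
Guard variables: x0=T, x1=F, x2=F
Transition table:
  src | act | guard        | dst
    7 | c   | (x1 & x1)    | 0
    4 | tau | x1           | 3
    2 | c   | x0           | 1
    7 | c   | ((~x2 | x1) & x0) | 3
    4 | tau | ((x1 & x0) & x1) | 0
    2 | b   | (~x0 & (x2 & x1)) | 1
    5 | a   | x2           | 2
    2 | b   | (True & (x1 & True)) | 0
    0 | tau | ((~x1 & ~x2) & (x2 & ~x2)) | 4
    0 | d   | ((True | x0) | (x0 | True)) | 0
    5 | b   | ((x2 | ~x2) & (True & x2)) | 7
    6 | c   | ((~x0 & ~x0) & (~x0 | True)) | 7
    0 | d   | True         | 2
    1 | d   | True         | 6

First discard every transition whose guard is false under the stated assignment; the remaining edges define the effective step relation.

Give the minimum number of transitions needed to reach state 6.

Answer: 3

Working:
Layered search for 6:
  Layer 0: {0}
  Layer 1: {2}
  Layer 2: {1}
  Layer 3: {6}
6 enters at depth 3; path d·c·d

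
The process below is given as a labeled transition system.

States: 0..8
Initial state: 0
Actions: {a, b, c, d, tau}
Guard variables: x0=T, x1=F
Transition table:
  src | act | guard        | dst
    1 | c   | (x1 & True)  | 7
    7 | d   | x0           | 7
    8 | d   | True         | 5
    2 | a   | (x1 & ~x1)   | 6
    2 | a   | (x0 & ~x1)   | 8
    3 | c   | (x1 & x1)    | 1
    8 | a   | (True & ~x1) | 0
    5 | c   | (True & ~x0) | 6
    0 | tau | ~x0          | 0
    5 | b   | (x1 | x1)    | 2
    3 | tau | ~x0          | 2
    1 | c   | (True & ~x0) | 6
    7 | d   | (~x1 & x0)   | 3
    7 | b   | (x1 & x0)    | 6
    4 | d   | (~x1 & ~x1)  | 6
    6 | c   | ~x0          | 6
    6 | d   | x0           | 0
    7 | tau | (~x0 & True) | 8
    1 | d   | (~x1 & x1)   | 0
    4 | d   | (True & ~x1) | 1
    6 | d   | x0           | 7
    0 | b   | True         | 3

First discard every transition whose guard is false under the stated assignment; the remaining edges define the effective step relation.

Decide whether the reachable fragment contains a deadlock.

Answer: DEADLOCK at state 3

Working:
Reachable = {0,3}
  0: b→3  [1 out]
  3: ∅  [deadlock]
Path to 3: b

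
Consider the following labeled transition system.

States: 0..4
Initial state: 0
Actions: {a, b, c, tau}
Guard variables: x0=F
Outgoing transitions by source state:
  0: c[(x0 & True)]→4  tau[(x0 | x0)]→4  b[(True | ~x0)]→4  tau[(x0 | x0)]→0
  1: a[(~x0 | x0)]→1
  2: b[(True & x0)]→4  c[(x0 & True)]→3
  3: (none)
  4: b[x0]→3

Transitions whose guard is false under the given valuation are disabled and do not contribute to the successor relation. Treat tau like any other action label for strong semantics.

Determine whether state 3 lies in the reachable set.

Answer: UNREACHABLE

Working:
After dropping false guards: 2 live edges.
L0 = {0}
L1 = {4}  total {0,4}
R = {0,4}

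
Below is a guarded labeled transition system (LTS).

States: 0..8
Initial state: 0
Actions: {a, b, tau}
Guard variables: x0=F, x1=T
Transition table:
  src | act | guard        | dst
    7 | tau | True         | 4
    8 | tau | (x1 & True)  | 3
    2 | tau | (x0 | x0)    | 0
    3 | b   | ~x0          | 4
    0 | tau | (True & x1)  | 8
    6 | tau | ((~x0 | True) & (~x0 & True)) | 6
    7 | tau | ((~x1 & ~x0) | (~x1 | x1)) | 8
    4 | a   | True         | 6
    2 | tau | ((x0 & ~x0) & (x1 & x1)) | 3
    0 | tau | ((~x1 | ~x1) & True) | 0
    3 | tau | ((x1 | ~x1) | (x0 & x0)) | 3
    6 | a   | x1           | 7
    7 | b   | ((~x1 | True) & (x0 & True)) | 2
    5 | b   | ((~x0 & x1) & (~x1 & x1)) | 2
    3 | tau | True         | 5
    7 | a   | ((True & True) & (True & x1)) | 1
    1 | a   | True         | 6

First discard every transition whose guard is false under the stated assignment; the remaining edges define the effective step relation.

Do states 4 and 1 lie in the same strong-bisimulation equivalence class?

Bisimulation quotient by refinement:
  π0 = {{0,1,2,3,4,5,6,7,8}}
  π1 = {{0,8},{1,4},{2,5},{3},{6,7}}
  π2 = {{0},{1,4},{2,5},{3},{6},{7},{8}}
7 equivalence class(es) (converged in 3)
4∈{1,4}, 1∈{1,4}

Answer: BISIMILAR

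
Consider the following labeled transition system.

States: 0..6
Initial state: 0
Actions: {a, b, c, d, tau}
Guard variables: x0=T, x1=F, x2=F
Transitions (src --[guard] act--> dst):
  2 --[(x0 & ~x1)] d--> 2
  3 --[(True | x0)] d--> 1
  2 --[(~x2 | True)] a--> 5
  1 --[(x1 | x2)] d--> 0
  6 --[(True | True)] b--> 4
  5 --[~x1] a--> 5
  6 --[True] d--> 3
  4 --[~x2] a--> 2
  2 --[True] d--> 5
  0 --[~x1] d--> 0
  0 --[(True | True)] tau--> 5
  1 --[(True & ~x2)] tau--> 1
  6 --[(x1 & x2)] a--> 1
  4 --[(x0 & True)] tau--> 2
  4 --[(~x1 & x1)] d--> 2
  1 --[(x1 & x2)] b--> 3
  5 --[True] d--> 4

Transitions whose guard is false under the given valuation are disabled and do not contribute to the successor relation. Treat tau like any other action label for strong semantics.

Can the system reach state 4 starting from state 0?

Answer: REACHABLE

Working:
After dropping false guards: 13 live edges.
Layer 0: {0}
Layer 1: {5}  now seen {0,5}
Layer 2: {4}  now seen {0,4,5}
Layer 3: {2}  now seen {0,2,4,5}
R = {0,2,4,5}
Path to 4: tau·d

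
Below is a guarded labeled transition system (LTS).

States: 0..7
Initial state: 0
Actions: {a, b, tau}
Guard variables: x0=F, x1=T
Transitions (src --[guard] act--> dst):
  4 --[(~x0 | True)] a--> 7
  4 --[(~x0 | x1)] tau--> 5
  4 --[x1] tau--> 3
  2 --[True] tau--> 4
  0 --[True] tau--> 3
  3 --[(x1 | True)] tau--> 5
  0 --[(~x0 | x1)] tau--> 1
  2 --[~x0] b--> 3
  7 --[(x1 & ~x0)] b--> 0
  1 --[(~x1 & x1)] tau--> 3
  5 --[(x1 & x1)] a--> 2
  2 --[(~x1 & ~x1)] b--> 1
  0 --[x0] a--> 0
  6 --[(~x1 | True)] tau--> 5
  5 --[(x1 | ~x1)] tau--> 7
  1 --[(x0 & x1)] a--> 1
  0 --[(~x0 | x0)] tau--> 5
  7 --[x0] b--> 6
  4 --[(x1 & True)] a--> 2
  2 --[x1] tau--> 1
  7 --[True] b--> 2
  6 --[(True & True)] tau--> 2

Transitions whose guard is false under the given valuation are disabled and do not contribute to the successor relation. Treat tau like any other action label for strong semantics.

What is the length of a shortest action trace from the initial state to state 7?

Answer: 2

Trace:
Layered search for 7:
  Layer 0: {0}
  Layer 1: {1,3,5}
  Layer 2: {2,7}
first hit 7 at d=2 via tau·tau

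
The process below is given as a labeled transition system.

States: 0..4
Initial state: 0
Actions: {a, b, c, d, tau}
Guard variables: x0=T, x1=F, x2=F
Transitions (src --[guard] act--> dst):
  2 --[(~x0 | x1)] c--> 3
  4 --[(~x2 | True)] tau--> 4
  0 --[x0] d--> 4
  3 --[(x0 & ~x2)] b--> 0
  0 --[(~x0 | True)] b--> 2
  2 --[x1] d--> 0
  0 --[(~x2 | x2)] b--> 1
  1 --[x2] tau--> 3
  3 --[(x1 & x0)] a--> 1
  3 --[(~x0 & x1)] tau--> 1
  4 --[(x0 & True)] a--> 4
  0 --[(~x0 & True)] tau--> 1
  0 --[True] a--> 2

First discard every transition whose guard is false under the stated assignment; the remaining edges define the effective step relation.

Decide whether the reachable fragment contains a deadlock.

R = {0,1,2,4}
  0: a→2  b→1  b→2  d→4  [deg 4]
  1: ∅  [no exit]
  2: ∅  [no exit]
  4: a→4  tau→4  [deg 2]
Path to 1: b

Answer: DEADLOCK at state 1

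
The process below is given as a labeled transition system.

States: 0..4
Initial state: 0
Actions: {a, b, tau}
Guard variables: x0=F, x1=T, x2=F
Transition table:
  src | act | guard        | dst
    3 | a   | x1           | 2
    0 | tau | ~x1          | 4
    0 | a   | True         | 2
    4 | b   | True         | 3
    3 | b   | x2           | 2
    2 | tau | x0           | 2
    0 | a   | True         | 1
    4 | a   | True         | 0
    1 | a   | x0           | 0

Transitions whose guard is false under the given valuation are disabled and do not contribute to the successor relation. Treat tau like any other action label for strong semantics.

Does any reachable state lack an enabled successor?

Reach set: {0,1,2}
  0: a→1  a→2  [2 out]
  1: ∅  [no exit]
  2: ∅  [no exit]
Path to 1: a

Answer: DEADLOCK at state 1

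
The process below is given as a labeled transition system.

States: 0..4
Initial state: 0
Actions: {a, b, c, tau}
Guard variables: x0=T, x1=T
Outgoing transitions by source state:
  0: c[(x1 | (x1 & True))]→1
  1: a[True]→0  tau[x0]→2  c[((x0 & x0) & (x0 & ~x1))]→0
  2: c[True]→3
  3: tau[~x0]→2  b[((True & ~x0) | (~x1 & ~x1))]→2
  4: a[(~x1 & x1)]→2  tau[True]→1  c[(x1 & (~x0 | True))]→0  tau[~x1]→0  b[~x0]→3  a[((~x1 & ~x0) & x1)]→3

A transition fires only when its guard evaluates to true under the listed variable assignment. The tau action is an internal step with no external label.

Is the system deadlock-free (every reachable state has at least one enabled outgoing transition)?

Answer: DEADLOCK at state 3

Working:
R = {0,1,2,3}
  0: c→1  [deg 1]
  1: a→0  tau→2  [deg 2]
  2: c→3  [deg 1]
  3: ∅  [no exit]
Path to 3: c·tau·c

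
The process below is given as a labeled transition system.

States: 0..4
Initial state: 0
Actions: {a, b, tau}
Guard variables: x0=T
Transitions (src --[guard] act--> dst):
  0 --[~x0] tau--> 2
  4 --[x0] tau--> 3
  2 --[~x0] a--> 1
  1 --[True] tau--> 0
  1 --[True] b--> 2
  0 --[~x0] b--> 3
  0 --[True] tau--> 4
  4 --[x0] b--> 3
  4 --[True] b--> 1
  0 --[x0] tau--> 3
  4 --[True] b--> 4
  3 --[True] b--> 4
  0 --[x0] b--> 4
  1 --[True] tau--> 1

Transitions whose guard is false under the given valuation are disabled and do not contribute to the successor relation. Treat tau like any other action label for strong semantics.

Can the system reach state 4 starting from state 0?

After dropping false guards: 11 live edges.
depth 0: {0}
depth 1: {3,4}  now seen {0,3,4}
depth 2: {1}  now seen {0,1,3,4}
depth 3: {2}  now seen {0,1,2,3,4}
R = {0,1,2,3,4}
trace reaching 4: tau

Answer: REACHABLE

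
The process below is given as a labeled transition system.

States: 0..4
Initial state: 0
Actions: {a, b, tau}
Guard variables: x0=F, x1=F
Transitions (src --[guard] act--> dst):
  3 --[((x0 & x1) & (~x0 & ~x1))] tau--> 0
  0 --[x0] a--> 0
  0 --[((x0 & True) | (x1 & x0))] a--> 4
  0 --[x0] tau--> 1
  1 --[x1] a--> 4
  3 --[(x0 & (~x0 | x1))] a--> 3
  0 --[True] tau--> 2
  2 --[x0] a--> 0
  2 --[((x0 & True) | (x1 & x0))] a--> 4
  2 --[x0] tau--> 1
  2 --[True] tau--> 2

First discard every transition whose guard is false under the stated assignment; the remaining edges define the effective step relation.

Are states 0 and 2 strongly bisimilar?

Answer: BISIMILAR

Trace:
Compute ~ classes (split until stable):
  π0 = {{0,1,2,3,4}}
  π1 = {{0,2},{1,3,4}}
2 equivalence class(es) (converged in 2)
class of 0: {0,2}; class of 2: {0,2}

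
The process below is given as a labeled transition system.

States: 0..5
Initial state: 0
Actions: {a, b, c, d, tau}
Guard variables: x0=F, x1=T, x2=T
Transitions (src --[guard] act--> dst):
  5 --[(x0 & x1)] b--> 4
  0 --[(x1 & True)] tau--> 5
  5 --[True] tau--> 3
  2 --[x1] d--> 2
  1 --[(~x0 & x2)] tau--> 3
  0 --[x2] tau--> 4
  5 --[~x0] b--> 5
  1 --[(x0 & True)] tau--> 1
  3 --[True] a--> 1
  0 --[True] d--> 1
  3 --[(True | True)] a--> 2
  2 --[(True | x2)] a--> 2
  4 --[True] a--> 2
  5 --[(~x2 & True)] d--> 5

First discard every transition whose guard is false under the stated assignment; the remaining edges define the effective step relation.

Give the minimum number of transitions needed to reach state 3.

Answer: 2

Working:
Layered search for 3:
  L0 = {0}
  L1 = {1,4,5}
  L2 = {2,3}
depth(3)=2, e.g. d·tau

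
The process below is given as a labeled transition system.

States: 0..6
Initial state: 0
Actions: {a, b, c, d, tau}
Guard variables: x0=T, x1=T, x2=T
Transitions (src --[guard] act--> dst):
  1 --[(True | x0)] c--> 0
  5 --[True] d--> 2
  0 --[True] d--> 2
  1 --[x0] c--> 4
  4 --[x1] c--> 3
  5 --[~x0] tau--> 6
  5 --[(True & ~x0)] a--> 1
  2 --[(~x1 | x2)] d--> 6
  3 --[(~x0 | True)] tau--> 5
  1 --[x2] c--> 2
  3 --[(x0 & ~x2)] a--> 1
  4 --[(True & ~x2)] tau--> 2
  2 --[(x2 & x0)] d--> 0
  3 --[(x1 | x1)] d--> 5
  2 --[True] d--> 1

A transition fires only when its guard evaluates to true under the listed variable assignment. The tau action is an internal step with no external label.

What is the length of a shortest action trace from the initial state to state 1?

Layered search for 1:
  Layer 0: {0}
  Layer 1: {2}
  Layer 2: {1,6}
first hit 1 at d=2 via d·d

Answer: 2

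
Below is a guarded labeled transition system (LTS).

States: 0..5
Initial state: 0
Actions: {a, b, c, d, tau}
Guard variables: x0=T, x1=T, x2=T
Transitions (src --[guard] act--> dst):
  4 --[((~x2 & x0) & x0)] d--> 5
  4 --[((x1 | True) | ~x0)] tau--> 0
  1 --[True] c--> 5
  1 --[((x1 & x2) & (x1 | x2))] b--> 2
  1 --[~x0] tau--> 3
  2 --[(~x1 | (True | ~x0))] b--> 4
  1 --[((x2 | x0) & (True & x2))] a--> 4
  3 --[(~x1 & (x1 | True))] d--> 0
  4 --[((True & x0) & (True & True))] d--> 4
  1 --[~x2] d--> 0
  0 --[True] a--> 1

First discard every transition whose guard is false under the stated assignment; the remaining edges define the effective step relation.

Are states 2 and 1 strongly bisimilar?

Compute ~ classes (split until stable):
  π0 = {{0,1,2,3,4,5}}
  π1 = {{0},{1},{2},{3,5},{4}}
5 equivalence class(es) (converged in 2)
2∈{2}, 1∈{1}

Answer: NOT BISIMILAR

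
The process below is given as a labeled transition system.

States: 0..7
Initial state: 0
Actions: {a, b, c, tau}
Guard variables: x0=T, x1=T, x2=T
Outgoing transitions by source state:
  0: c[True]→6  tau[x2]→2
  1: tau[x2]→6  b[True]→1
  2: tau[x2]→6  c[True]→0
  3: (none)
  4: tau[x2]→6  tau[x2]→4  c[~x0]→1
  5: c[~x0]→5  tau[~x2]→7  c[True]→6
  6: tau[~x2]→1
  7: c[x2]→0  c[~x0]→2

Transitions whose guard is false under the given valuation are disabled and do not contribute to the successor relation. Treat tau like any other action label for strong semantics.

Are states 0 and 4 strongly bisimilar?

Refine partition for ~:
  P[0] = {{0,1,2,3,4,5,6,7}}
  P[1] = {{0,2},{1},{3,6},{4},{5,7}}
  P[2] = {{0},{1},{2},{3,6},{4},{5},{7}}
stable after 3 split(s): 7 block(s)
[0]={0}  [4]={4}

Answer: NOT BISIMILAR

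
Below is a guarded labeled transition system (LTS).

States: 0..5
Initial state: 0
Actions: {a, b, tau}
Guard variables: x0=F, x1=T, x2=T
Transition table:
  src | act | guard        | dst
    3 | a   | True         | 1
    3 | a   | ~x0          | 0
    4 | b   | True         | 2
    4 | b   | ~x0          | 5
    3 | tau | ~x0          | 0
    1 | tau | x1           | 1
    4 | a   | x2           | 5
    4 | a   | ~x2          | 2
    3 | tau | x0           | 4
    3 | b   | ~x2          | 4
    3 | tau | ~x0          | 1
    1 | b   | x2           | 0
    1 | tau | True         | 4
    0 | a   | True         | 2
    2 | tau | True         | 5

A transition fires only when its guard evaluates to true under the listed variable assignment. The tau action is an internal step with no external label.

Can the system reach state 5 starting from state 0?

12 transition(s) survive guard evaluation.
L0 = {0}
L1 = {2}  cumulative {0,2}
L2 = {5}  cumulative {0,2,5}
Reach set: {0,2,5}
trace reaching 5: a·tau

Answer: REACHABLE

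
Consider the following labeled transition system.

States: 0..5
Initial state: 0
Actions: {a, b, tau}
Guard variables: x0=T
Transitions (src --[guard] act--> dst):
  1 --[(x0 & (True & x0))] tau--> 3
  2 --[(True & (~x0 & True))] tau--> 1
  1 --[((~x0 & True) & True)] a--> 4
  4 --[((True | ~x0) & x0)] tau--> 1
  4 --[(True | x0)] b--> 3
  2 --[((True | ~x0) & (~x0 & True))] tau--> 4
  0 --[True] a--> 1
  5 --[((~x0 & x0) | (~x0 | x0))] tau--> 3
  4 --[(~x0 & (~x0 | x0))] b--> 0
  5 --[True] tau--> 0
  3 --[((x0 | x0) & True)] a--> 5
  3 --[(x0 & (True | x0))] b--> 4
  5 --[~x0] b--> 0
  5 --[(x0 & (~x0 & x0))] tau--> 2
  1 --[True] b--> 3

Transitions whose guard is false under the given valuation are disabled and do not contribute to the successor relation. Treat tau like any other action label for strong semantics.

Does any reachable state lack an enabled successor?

R = {0,1,3,4,5}
  0: a→1  [1 out]
  1: b→3  tau→3  [2 out]
  3: a→5  b→4  [2 out]
  4: b→3  tau→1  [2 out]
  5: tau→0  tau→3  [2 out]

Answer: DEADLOCK-FREE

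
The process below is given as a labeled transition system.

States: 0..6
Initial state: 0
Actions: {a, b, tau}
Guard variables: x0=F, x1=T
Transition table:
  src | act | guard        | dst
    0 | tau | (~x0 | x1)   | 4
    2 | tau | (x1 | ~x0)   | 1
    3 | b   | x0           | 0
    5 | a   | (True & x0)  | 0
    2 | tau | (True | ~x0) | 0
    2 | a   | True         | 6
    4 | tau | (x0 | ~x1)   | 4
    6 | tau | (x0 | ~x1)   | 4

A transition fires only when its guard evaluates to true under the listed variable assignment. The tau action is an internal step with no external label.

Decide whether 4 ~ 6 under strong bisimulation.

Answer: BISIMILAR

Analysis:
Bisimulation quotient by refinement:
  π0 = {{0,1,2,3,4,5,6}}
  π1 = {{0},{1,3,4,5,6},{2}}
Fixed point at round 2; 3 class(es).
[4]={1,3,4,5,6}  [6]={1,3,4,5,6}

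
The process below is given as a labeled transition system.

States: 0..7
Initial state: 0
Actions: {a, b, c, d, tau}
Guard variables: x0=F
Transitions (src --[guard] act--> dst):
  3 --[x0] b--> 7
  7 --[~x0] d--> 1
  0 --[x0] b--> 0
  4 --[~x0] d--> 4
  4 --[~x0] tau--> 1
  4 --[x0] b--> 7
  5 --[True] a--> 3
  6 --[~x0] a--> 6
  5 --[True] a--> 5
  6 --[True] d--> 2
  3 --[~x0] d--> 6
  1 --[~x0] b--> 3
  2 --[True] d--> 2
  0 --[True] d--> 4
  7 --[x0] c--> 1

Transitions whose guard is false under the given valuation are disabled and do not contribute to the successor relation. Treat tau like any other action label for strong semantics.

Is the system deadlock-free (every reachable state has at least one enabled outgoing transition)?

R = {0,1,2,3,4,6}
  0: d→4  [deg 1]
  1: b→3  [deg 1]
  2: d→2  [deg 1]
  3: d→6  [deg 1]
  4: d→4  tau→1  [deg 2]
  6: a→6  d→2  [deg 2]

Answer: DEADLOCK-FREE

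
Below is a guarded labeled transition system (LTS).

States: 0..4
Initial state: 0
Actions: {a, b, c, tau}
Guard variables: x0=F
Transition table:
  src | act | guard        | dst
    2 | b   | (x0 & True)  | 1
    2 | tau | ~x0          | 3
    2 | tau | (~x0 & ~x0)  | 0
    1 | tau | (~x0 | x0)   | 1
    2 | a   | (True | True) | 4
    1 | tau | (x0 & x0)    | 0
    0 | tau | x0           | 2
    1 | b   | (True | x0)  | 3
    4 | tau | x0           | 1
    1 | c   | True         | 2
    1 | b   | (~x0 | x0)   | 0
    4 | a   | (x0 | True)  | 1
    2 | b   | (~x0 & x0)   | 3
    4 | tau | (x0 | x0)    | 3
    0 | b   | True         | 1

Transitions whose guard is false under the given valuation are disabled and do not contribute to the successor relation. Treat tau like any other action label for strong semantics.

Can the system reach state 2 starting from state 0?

9 transition(s) survive guard evaluation.
Layer 0: {0}
Layer 1: {1}  total {0,1}
Layer 2: {2,3}  total {0,1,2,3}
Layer 3: {4}  total {0,1,2,3,4}
R = {0,1,2,3,4}
Path to 2: b·c

Answer: REACHABLE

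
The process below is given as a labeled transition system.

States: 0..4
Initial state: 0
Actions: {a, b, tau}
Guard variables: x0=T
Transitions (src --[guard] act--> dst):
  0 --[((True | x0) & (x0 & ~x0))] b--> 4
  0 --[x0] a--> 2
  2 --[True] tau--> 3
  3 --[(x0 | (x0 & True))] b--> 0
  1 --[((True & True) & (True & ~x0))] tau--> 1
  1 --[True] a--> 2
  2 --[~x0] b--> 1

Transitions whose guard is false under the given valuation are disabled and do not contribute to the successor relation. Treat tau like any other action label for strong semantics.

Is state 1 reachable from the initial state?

After dropping false guards: 4 live edges.
Layer 0: {0}
Layer 1: {2}  cumulative {0,2}
Layer 2: {3}  cumulative {0,2,3}
R = {0,2,3}

Answer: UNREACHABLE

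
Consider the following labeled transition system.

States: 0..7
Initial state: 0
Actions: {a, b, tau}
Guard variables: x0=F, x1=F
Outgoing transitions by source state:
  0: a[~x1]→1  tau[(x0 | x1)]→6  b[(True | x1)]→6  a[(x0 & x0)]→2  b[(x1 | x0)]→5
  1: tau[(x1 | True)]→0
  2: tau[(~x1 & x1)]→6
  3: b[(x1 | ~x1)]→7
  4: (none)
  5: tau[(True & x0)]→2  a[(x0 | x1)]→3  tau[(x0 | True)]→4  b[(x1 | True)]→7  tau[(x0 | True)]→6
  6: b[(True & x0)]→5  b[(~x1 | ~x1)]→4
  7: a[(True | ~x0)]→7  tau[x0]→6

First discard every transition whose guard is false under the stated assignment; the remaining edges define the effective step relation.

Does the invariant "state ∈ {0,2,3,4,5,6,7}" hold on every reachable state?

Inv-set: {0,2,3,4,5,6,7}
Reachable = {0,1,4,6}
  0: ✓
  1: ✗ unsafe
  4: ✓
  6: ✓
reach 1 via a — violates

Answer: INVARIANT VIOLATED at state 1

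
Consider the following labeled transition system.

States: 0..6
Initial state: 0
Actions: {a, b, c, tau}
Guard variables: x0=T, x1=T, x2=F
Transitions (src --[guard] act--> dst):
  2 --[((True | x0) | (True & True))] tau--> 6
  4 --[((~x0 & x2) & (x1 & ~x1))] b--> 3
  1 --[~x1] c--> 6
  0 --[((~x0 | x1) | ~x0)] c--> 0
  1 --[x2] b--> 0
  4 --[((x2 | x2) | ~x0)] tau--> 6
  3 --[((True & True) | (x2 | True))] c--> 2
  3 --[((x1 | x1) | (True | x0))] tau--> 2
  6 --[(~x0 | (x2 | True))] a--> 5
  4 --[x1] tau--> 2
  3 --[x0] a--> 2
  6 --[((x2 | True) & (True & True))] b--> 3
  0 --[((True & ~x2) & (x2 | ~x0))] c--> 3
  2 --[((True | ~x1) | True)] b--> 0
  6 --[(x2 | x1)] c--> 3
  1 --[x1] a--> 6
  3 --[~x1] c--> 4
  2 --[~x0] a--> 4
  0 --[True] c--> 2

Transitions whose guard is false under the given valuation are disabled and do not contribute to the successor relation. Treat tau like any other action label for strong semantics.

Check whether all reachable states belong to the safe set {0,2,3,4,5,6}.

Allowed set {0,2,3,4,5,6}
R = {0,2,3,5,6}
  0: ok
  2: ok
  3: ok
  5: ok
  6: ok

Answer: INVARIANT HOLDS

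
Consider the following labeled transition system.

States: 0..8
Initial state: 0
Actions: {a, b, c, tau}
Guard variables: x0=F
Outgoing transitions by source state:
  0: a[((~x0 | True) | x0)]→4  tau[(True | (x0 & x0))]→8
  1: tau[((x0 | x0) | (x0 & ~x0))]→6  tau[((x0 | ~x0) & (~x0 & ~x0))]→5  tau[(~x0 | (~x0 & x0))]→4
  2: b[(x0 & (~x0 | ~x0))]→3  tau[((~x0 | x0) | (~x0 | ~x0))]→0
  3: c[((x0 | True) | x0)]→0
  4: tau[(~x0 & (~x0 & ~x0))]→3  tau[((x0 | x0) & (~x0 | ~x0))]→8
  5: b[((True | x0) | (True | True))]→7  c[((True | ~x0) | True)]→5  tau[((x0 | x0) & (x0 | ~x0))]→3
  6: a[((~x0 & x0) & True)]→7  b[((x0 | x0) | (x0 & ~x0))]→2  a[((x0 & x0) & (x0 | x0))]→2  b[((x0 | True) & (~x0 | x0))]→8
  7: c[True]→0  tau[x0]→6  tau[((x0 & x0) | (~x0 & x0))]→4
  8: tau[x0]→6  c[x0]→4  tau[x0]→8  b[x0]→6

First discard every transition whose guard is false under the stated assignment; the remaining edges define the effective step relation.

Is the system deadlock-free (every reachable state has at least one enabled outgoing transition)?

Answer: DEADLOCK at state 8

Working:
Reachable = {0,3,4,8}
  0: a→4  tau→8  [2 exit(s)]
  3: c→0  [1 exit(s)]
  4: tau→3  [1 exit(s)]
  8: ∅  [deadlock]
Path to 8: tau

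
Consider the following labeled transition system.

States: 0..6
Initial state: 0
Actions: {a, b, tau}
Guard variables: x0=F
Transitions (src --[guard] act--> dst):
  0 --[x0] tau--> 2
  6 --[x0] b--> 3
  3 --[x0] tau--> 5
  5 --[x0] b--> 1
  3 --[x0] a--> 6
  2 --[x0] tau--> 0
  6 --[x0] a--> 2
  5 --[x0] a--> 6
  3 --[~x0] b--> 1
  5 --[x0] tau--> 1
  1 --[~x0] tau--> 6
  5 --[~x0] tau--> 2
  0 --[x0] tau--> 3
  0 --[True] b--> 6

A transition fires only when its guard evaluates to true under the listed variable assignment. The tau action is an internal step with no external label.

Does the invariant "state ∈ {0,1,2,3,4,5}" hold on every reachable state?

Safe = {0,1,2,3,4,5}
R = {0,6}
  0: ✓
  6: outside
reach 6 via b — violates

Answer: INVARIANT VIOLATED at state 6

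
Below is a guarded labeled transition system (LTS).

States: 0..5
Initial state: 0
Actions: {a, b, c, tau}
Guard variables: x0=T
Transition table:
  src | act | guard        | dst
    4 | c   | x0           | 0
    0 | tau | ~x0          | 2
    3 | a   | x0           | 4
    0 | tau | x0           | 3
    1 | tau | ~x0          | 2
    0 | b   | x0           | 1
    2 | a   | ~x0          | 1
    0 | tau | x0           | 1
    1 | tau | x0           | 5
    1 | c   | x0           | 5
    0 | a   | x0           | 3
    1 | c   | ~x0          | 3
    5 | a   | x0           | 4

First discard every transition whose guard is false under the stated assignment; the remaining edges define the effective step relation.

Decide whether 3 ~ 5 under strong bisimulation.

Answer: BISIMILAR

Trace:
Bisimulation quotient by refinement:
  π0 = {{0,1,2,3,4,5}}
  π1 = {{0},{1},{2},{3,5},{4}}
Fixed point at round 2; 5 class(es).
class of 3: {3,5}; class of 5: {3,5}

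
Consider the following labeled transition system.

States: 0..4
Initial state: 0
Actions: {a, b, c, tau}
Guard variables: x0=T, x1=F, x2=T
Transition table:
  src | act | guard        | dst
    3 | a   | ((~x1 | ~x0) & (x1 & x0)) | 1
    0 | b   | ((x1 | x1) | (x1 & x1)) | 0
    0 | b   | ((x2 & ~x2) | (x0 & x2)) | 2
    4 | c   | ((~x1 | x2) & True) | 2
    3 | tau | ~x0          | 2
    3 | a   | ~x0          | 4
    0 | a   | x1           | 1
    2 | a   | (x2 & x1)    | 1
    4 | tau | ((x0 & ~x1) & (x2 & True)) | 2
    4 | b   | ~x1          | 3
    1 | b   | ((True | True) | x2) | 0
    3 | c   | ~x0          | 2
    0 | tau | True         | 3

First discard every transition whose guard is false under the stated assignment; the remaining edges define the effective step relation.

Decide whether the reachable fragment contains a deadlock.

Answer: DEADLOCK at state 2

Working:
R = {0,2,3}
  0: b→2  tau→3  [2 out]
  2: ∅  [STUCK]
  3: ∅  [STUCK]
Path to 2: b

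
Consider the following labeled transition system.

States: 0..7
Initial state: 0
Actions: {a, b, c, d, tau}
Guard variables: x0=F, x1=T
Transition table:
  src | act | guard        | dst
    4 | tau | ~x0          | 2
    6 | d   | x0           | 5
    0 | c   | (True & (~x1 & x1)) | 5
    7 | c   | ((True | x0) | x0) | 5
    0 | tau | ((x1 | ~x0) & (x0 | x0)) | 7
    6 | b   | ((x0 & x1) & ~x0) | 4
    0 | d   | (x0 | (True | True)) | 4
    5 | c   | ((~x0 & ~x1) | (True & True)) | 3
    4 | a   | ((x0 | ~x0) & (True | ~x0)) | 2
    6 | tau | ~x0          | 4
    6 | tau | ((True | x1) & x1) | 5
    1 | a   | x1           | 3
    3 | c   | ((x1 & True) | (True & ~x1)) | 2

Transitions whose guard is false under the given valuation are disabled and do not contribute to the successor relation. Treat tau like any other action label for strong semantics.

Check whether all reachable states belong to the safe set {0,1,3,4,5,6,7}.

Answer: INVARIANT VIOLATED at state 2

Analysis:
Inv-set: {0,1,3,4,5,6,7}
Reach set: {0,2,4}
  0: ✓
  2: ✗ unsafe
  4: ✓
counterexample path to 2: d·tau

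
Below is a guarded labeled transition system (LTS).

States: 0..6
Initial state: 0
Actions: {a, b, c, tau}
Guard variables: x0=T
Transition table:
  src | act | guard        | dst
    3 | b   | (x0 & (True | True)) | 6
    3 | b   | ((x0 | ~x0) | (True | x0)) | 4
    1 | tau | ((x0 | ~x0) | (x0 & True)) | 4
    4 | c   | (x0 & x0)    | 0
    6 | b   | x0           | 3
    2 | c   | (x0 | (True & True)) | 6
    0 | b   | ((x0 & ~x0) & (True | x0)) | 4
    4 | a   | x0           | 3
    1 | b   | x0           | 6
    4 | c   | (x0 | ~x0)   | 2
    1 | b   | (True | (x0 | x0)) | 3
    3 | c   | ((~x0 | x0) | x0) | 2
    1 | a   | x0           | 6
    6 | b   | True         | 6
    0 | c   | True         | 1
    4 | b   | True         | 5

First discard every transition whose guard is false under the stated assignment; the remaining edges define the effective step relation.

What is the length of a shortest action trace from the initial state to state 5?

Answer: 3

Working:
Layered search for 5:
  L0 = {0}
  L1 = {1}
  L2 = {3,4,6}
  L3 = {2,5}
first hit 5 at d=3 via c·tau·b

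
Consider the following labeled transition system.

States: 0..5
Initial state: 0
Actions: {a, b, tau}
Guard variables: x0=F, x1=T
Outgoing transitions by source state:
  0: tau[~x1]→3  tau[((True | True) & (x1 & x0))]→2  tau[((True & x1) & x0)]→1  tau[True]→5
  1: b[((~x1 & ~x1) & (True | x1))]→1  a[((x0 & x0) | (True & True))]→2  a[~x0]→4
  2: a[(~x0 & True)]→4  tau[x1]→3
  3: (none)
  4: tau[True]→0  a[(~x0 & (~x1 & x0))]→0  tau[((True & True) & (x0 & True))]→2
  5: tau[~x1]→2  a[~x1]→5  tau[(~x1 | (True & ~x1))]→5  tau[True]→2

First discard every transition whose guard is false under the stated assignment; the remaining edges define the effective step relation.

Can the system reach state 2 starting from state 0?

Answer: REACHABLE

Trace:
Guard filter leaves 7 enabled edge(s).
depth 0: {0}
depth 1: {5}  cumulative {0,5}
depth 2: {2}  cumulative {0,2,5}
depth 3: {3,4}  cumulative {0,2,3,4,5}
Reachable = {0,2,3,4,5}
trace reaching 2: tau·tau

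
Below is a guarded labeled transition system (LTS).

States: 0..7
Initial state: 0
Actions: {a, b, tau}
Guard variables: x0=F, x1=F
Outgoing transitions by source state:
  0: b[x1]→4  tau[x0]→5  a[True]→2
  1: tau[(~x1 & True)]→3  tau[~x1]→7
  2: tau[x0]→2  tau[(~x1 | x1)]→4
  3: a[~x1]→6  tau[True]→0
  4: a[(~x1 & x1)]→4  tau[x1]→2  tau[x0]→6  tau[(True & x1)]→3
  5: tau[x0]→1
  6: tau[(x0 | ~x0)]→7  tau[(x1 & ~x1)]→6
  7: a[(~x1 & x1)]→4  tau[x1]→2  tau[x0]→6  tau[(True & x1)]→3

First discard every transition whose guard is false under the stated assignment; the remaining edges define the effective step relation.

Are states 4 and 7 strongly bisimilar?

Bisimulation quotient by refinement:
  π0 = {{0,1,2,3,4,5,6,7}}
  π1 = {{0},{1,2,6},{3},{4,5,7}}
  π2 = {{0},{1},{2,6},{3},{4,5,7}}
5 equivalence class(es) (converged in 3)
4∈{4,5,7}, 7∈{4,5,7}

Answer: BISIMILAR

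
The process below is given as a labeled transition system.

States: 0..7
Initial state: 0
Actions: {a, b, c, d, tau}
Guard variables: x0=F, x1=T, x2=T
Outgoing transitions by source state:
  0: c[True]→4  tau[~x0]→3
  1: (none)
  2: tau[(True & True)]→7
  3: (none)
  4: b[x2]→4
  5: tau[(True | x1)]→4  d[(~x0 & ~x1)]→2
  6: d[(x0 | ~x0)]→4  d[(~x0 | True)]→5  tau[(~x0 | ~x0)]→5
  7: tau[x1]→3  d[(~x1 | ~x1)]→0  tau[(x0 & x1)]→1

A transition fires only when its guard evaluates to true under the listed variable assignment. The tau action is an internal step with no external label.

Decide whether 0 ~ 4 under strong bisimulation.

Compute ~ classes (split until stable):
  π0 = {{0,1,2,3,4,5,6,7}}
  π1 = {{0},{1,3},{2,5,7},{4},{6}}
  π2 = {{0},{1,3},{2},{4},{5},{6},{7}}
stable after 3 split(s): 7 block(s)
[0]={0}  [4]={4}

Answer: NOT BISIMILAR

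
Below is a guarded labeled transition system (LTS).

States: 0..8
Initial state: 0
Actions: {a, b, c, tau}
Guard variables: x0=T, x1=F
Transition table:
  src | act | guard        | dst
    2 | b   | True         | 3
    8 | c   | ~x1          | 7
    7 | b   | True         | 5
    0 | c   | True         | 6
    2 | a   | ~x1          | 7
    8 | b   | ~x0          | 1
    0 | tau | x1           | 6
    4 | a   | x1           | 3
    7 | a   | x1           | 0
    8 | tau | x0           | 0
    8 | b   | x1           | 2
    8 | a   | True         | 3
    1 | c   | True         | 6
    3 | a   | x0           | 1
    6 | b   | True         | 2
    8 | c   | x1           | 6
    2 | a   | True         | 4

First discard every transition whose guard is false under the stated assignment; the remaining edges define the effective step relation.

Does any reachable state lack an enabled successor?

Reach set: {0,1,2,3,4,5,6,7}
  0: c→6  [1 out]
  1: c→6  [1 out]
  2: a→4  a→7  b→3  [3 out]
  3: a→1  [1 out]
  4: ∅  [deadlock]
  5: ∅  [deadlock]
  6: b→2  [1 out]
  7: b→5  [1 out]
witness 4: c·b·a

Answer: DEADLOCK at state 4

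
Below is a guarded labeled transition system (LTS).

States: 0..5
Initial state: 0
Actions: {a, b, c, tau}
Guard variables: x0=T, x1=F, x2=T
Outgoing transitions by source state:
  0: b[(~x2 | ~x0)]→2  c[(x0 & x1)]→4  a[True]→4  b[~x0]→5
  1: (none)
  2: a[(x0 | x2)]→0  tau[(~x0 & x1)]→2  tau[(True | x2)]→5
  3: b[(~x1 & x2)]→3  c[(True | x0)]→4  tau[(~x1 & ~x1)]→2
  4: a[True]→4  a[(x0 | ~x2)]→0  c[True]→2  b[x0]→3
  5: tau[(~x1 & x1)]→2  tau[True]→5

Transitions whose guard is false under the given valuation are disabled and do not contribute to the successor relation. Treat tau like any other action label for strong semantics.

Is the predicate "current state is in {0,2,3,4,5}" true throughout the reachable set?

Answer: INVARIANT HOLDS

Working:
Safe = {0,2,3,4,5}
Reach set: {0,2,3,4,5}
  0: ✓
  2: ✓
  3: ✓
  4: ✓
  5: ✓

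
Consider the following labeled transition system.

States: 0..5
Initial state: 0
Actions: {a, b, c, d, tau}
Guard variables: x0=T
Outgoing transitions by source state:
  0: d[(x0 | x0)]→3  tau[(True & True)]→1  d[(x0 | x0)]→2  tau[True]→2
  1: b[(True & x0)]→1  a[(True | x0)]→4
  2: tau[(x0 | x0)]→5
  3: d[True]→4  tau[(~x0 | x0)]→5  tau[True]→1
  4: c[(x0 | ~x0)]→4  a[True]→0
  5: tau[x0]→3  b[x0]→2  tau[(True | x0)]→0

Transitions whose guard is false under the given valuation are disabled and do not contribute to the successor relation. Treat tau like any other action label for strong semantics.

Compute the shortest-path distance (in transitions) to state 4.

Layered search for 4:
  Layer 0: {0}
  Layer 1: {1,2,3}
  Layer 2: {4,5}
depth(4)=2, e.g. d·d

Answer: 2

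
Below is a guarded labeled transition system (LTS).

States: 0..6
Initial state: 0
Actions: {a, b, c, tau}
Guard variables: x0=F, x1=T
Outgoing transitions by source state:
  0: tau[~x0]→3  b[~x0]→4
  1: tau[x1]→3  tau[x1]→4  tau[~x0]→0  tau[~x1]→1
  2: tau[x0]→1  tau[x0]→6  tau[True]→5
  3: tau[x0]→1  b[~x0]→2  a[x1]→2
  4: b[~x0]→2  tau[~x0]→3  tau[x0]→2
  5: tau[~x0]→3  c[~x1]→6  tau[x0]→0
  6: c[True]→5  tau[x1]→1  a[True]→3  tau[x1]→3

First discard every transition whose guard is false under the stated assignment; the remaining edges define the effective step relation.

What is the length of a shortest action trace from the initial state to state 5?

BFS to 5:
  depth 0: {0}
  depth 1: {3,4}
  depth 2: {2}
  depth 3: {5}
depth(5)=3, e.g. b·b·tau

Answer: 3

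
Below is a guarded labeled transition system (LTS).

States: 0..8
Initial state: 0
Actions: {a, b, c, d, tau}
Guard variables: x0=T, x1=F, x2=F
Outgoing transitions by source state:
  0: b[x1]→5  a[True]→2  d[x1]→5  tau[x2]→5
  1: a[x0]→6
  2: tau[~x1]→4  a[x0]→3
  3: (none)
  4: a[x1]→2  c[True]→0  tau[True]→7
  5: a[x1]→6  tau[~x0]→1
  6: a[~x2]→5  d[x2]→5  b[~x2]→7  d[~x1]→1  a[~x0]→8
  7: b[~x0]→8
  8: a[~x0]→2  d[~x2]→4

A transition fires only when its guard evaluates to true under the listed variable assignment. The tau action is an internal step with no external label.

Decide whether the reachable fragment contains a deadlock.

Answer: DEADLOCK at state 3

Working:
Reach set: {0,2,3,4,7}
  0: a→2  [deg 1]
  2: a→3  tau→4  [deg 2]
  3: ∅  [deadlock]
  4: c→0  tau→7  [deg 2]
  7: ∅  [deadlock]
Path to 3: a·a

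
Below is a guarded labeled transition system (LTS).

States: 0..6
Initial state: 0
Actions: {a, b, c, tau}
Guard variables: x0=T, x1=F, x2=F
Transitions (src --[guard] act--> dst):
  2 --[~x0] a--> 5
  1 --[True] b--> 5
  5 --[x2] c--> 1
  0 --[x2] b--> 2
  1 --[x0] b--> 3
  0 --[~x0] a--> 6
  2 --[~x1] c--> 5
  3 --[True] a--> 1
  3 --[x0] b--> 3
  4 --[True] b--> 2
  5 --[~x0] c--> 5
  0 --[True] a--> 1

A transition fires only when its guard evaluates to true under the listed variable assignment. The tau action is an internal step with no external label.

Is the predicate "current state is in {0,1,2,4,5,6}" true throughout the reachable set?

Answer: INVARIANT VIOLATED at state 3

Working:
Allowed set {0,1,2,4,5,6}
Reachable = {0,1,3,5}
  0: safe
  1: safe
  3: ✗ unsafe
  5: safe
witness against invariant: a·b → 3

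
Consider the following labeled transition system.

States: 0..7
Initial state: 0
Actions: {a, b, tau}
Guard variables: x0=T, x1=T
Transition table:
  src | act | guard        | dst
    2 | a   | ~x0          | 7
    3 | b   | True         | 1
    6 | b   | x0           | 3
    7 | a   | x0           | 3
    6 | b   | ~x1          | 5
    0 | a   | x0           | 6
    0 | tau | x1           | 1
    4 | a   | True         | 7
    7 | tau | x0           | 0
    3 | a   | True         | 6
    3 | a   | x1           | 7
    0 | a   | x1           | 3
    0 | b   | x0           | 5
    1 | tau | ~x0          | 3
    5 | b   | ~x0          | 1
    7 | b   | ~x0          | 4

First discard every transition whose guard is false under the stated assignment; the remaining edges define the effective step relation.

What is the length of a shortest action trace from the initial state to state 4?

BFS to 4:
  depth 0: {0}
  depth 1: {1,3,5,6}
  depth 2: {7}
4 never appears.

Answer: UNREACHABLE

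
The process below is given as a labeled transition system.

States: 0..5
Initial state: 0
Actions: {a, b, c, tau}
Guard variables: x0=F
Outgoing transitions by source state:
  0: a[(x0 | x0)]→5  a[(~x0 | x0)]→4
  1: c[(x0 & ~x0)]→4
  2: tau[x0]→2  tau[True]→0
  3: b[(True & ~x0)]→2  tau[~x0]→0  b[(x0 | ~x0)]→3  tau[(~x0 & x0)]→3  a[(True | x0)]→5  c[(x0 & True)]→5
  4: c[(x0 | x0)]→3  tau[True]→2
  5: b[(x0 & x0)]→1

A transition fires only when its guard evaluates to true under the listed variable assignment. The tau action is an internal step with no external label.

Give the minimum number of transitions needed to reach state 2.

Answer: 2

Working:
Layered search for 2:
  L0 = {0}
  L1 = {4}
  L2 = {2}
2 enters at depth 2; path a·tau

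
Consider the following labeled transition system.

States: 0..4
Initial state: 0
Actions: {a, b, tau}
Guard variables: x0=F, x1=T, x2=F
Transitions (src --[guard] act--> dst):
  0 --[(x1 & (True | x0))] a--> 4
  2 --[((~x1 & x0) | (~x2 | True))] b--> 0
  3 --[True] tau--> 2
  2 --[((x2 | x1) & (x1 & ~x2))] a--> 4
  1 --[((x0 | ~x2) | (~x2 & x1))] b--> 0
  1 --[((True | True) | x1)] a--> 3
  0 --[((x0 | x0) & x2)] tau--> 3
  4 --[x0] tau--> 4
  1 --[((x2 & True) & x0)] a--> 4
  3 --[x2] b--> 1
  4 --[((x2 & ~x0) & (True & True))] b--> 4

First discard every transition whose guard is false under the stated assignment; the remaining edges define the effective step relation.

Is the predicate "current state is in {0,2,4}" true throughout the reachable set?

Inv-set: {0,2,4}
Reach set: {0,4}
  0: safe
  4: safe

Answer: INVARIANT HOLDS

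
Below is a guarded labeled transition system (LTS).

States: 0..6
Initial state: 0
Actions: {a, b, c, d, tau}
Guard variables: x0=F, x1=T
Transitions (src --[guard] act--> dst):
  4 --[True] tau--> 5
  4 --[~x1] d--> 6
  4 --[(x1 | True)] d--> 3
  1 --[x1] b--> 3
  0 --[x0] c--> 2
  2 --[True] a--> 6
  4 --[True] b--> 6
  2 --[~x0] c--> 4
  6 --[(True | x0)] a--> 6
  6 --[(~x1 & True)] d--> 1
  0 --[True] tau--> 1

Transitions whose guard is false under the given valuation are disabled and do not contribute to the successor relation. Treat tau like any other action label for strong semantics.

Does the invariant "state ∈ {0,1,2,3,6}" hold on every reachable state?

Allowed set {0,1,2,3,6}
Reach set: {0,1,3}
  0: safe
  1: safe
  3: safe

Answer: INVARIANT HOLDS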